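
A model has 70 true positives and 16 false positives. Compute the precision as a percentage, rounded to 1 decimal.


Precision = TP / (TP + FP) * 100
= 70 / (70 + 16)
= 70 / 86
= 0.814
= 81.4%

81.4


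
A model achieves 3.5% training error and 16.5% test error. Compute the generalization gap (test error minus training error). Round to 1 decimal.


Generalization gap = test_error - train_error
= 16.5 - 3.5
= 13.0%
A large gap suggests overfitting.

13.0


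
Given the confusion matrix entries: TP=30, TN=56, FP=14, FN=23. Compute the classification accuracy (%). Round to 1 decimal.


Accuracy = (TP + TN) / (TP + TN + FP + FN) * 100
= (30 + 56) / (30 + 56 + 14 + 23)
= 86 / 123
= 0.6992
= 69.9%

69.9


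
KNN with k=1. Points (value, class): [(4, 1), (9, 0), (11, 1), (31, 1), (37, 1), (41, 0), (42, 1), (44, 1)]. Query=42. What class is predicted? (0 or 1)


Distances from query 42:
Point 42 (class 1): distance = 0
K=1 nearest neighbors: classes = [1]
Votes for class 1: 1 / 1
Majority vote => class 1

1


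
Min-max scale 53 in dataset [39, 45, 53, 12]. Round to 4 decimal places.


Min = 12, Max = 53
Range = 53 - 12 = 41
Scaled = (x - min) / (max - min)
= (53 - 12) / 41
= 41 / 41
= 1.0000

1.0000


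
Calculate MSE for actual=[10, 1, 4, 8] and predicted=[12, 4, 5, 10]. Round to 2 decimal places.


Differences: [-2, -3, -1, -2]
Squared errors: [4, 9, 1, 4]
Sum of squared errors = 18
MSE = 18 / 4 = 4.50

4.50


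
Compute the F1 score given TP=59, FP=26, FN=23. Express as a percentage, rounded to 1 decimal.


Precision = TP / (TP + FP) = 59 / 85 = 0.6941
Recall = TP / (TP + FN) = 59 / 82 = 0.7195
F1 = 2 * P * R / (P + R)
= 2 * 0.6941 * 0.7195 / (0.6941 + 0.7195)
= 0.9989 / 1.4136
= 0.7066
As percentage: 70.7%

70.7


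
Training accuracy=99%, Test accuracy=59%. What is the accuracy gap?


Gap = train_accuracy - test_accuracy
= 99 - 59
= 40%
This large gap strongly indicates overfitting.

40


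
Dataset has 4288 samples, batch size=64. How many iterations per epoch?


Iterations per epoch = dataset_size / batch_size
= 4288 / 64
= 67

67


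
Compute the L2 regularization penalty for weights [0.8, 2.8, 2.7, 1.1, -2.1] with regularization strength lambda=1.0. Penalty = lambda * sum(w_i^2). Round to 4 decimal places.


Squaring each weight:
0.8^2 = 0.64
2.8^2 = 7.84
2.7^2 = 7.29
1.1^2 = 1.21
(-2.1)^2 = 4.41
Sum of squares = 21.39
Penalty = 1.0 * 21.39 = 21.3900

21.3900


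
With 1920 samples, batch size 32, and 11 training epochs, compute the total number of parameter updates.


Iterations per epoch = 1920 / 32 = 60
Total updates = iterations_per_epoch * epochs
= 60 * 11
= 660

660


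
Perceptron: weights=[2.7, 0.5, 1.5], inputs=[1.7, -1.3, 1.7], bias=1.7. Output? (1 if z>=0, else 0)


z = w . x + b
= 2.7*1.7 + 0.5*-1.3 + 1.5*1.7 + 1.7
= 4.59 + -0.65 + 2.55 + 1.7
= 6.49 + 1.7
= 8.19
Since z = 8.19 >= 0, output = 1

1


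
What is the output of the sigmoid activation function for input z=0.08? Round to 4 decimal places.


sigmoid(z) = 1 / (1 + exp(-z))
exp(-(0.08)) = exp(-0.08) = 0.9231
1 + 0.9231 = 1.9231
1 / 1.9231 = 0.5200

0.5200


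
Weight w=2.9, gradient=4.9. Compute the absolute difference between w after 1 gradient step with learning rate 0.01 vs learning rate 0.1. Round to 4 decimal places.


With lr=0.01: w_new = 2.9 - 0.01 * 4.9 = 2.851
With lr=0.1: w_new = 2.9 - 0.1 * 4.9 = 2.41
Absolute difference = |2.851 - 2.41|
= 0.4410

0.4410


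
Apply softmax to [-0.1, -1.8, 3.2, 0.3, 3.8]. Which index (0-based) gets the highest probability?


Softmax is a monotonic transformation, so it preserves the argmax.
We need to find the index of the maximum logit.
Index 0: -0.1
Index 1: -1.8
Index 2: 3.2
Index 3: 0.3
Index 4: 3.8
Maximum logit = 3.8 at index 4

4


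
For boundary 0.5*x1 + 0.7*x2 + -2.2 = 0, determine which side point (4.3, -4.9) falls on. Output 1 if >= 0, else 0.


Compute 0.5 * 4.3 + 0.7 * -4.9 + -2.2
= 2.15 + -3.43 + -2.2
= -3.48
Since -3.48 < 0, the point is on the negative side.

0


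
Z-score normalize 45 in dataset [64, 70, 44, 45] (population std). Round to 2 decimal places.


Mean = (64 + 70 + 44 + 45) / 4 = 55.75
Variance = sum((x_i - mean)^2) / n = 131.1875
Std = sqrt(131.1875) = 11.4537
Z = (x - mean) / std
= (45 - 55.75) / 11.4537
= -10.75 / 11.4537
= -0.94

-0.94


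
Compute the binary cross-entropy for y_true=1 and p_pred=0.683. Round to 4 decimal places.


For y=1: Loss = -log(p)
= -log(0.683)
= -(-0.3813)
= 0.3813

0.3813


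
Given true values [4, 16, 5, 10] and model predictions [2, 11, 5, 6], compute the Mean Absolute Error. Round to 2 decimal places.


Absolute errors: [2, 5, 0, 4]
Sum of absolute errors = 11
MAE = 11 / 4 = 2.75

2.75


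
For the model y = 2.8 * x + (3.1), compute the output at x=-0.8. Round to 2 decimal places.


y = 2.8 * -0.8 + (3.1)
= -2.24 + (3.1)
= 0.86

0.86


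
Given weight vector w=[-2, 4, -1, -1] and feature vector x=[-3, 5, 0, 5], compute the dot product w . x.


Element-wise products:
-2 * -3 = 6
4 * 5 = 20
-1 * 0 = 0
-1 * 5 = -5
Sum = 6 + 20 + 0 + -5
= 21

21


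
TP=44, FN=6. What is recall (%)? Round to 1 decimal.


Recall = TP / (TP + FN) * 100
= 44 / (44 + 6)
= 44 / 50
= 0.88
= 88.0%

88.0


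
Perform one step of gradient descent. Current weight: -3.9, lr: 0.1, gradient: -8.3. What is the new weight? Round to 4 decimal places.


w_new = w_old - lr * gradient
= -3.9 - 0.1 * -8.3
= -3.9 - (-0.83)
= -3.0700

-3.0700


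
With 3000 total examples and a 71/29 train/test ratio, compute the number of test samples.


Train samples = 3000 * 71% = 2130
Test samples = 3000 - 2130
= 870

870


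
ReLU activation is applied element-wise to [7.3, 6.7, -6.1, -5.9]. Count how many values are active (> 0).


ReLU(x) = max(0, x) for each element:
ReLU(7.3) = 7.3
ReLU(6.7) = 6.7
ReLU(-6.1) = 0
ReLU(-5.9) = 0
Active neurons (>0): 2

2


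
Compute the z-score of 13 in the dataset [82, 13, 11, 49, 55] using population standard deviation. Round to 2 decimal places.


Mean = (82 + 13 + 11 + 49 + 55) / 5 = 42.0
Variance = sum((x_i - mean)^2) / n = 724.0
Std = sqrt(724.0) = 26.9072
Z = (x - mean) / std
= (13 - 42.0) / 26.9072
= -29.0 / 26.9072
= -1.08

-1.08


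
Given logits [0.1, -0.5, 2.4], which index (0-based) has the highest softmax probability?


Softmax is a monotonic transformation, so it preserves the argmax.
We need to find the index of the maximum logit.
Index 0: 0.1
Index 1: -0.5
Index 2: 2.4
Maximum logit = 2.4 at index 2

2


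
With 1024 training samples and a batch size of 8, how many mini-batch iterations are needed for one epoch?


Iterations per epoch = dataset_size / batch_size
= 1024 / 8
= 128

128


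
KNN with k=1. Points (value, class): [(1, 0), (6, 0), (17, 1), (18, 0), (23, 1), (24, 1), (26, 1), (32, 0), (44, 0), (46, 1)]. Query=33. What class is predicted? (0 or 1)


Distances from query 33:
Point 32 (class 0): distance = 1
K=1 nearest neighbors: classes = [0]
Votes for class 1: 0 / 1
Majority vote => class 0

0


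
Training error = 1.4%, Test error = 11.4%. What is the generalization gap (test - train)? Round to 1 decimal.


Generalization gap = test_error - train_error
= 11.4 - 1.4
= 10.0%
A moderate gap.

10.0


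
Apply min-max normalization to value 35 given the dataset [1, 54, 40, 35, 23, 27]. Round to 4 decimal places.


Min = 1, Max = 54
Range = 54 - 1 = 53
Scaled = (x - min) / (max - min)
= (35 - 1) / 53
= 34 / 53
= 0.6415

0.6415


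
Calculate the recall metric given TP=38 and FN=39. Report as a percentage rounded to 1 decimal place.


Recall = TP / (TP + FN) * 100
= 38 / (38 + 39)
= 38 / 77
= 0.4935
= 49.4%

49.4


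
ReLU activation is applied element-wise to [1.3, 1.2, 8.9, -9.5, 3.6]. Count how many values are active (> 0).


ReLU(x) = max(0, x) for each element:
ReLU(1.3) = 1.3
ReLU(1.2) = 1.2
ReLU(8.9) = 8.9
ReLU(-9.5) = 0
ReLU(3.6) = 3.6
Active neurons (>0): 4

4


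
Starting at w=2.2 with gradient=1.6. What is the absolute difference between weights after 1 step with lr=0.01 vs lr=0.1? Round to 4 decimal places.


With lr=0.01: w_new = 2.2 - 0.01 * 1.6 = 2.184
With lr=0.1: w_new = 2.2 - 0.1 * 1.6 = 2.04
Absolute difference = |2.184 - 2.04|
= 0.1440

0.1440


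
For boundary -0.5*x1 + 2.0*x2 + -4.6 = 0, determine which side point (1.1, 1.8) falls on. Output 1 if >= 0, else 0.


Compute -0.5 * 1.1 + 2.0 * 1.8 + -4.6
= -0.55 + 3.6 + -4.6
= -1.55
Since -1.55 < 0, the point is on the negative side.

0


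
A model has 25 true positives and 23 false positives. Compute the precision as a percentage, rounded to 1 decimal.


Precision = TP / (TP + FP) * 100
= 25 / (25 + 23)
= 25 / 48
= 0.5208
= 52.1%

52.1


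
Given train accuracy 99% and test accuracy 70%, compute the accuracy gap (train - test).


Gap = train_accuracy - test_accuracy
= 99 - 70
= 29%
This large gap strongly indicates overfitting.

29


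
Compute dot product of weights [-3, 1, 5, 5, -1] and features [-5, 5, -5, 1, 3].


Element-wise products:
-3 * -5 = 15
1 * 5 = 5
5 * -5 = -25
5 * 1 = 5
-1 * 3 = -3
Sum = 15 + 5 + -25 + 5 + -3
= -3

-3


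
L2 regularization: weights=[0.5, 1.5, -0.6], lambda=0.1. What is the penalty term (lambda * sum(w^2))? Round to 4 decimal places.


Squaring each weight:
0.5^2 = 0.25
1.5^2 = 2.25
(-0.6)^2 = 0.36
Sum of squares = 2.86
Penalty = 0.1 * 2.86 = 0.2860

0.2860


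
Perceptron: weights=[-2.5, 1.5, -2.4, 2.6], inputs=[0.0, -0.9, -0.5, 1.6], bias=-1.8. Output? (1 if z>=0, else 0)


z = w . x + b
= -2.5*0.0 + 1.5*-0.9 + -2.4*-0.5 + 2.6*1.6 + -1.8
= -0.0 + -1.35 + 1.2 + 4.16 + -1.8
= 4.01 + -1.8
= 2.21
Since z = 2.21 >= 0, output = 1

1


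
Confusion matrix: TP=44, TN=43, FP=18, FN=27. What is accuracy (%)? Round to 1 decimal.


Accuracy = (TP + TN) / (TP + TN + FP + FN) * 100
= (44 + 43) / (44 + 43 + 18 + 27)
= 87 / 132
= 0.6591
= 65.9%

65.9


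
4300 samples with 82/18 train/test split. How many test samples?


Train samples = 4300 * 82% = 3526
Test samples = 4300 - 3526
= 774

774


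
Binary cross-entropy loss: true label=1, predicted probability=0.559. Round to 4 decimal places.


For y=1: Loss = -log(p)
= -log(0.559)
= -(-0.5816)
= 0.5816

0.5816


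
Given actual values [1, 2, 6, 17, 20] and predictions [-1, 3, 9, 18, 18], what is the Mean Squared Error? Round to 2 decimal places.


Differences: [2, -1, -3, -1, 2]
Squared errors: [4, 1, 9, 1, 4]
Sum of squared errors = 19
MSE = 19 / 5 = 3.80

3.80


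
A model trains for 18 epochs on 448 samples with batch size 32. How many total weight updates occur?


Iterations per epoch = 448 / 32 = 14
Total updates = iterations_per_epoch * epochs
= 14 * 18
= 252

252


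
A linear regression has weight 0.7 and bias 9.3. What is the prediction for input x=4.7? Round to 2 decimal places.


y = 0.7 * 4.7 + (9.3)
= 3.29 + (9.3)
= 12.59

12.59


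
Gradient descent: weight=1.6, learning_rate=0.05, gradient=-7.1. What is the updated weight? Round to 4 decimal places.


w_new = w_old - lr * gradient
= 1.6 - 0.05 * -7.1
= 1.6 - (-0.355)
= 1.9550

1.9550


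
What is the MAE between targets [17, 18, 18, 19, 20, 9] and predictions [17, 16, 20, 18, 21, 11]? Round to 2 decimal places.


Absolute errors: [0, 2, 2, 1, 1, 2]
Sum of absolute errors = 8
MAE = 8 / 6 = 1.33

1.33


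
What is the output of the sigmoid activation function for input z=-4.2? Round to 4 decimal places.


sigmoid(z) = 1 / (1 + exp(-z))
exp(-(-4.2)) = exp(4.2) = 66.6863
1 + 66.6863 = 67.6863
1 / 67.6863 = 0.0148

0.0148


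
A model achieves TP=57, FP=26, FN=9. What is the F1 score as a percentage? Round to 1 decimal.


Precision = TP / (TP + FP) = 57 / 83 = 0.6867
Recall = TP / (TP + FN) = 57 / 66 = 0.8636
F1 = 2 * P * R / (P + R)
= 2 * 0.6867 * 0.8636 / (0.6867 + 0.8636)
= 1.1862 / 1.5504
= 0.7651
As percentage: 76.5%

76.5


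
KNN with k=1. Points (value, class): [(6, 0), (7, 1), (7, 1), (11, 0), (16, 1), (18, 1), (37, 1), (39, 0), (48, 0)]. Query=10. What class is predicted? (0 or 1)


Distances from query 10:
Point 11 (class 0): distance = 1
K=1 nearest neighbors: classes = [0]
Votes for class 1: 0 / 1
Majority vote => class 0

0


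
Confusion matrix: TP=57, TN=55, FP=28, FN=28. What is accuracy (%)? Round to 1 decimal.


Accuracy = (TP + TN) / (TP + TN + FP + FN) * 100
= (57 + 55) / (57 + 55 + 28 + 28)
= 112 / 168
= 0.6667
= 66.7%

66.7


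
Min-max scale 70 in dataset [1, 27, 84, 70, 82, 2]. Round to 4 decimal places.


Min = 1, Max = 84
Range = 84 - 1 = 83
Scaled = (x - min) / (max - min)
= (70 - 1) / 83
= 69 / 83
= 0.8313

0.8313


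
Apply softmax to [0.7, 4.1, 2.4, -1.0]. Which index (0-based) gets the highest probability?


Softmax is a monotonic transformation, so it preserves the argmax.
We need to find the index of the maximum logit.
Index 0: 0.7
Index 1: 4.1
Index 2: 2.4
Index 3: -1.0
Maximum logit = 4.1 at index 1

1


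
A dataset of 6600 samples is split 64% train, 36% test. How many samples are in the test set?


Train samples = 6600 * 64% = 4224
Test samples = 6600 - 4224
= 2376

2376


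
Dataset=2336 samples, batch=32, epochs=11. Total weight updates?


Iterations per epoch = 2336 / 32 = 73
Total updates = iterations_per_epoch * epochs
= 73 * 11
= 803

803


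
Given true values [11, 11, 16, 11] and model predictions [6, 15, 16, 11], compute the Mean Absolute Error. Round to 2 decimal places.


Absolute errors: [5, 4, 0, 0]
Sum of absolute errors = 9
MAE = 9 / 4 = 2.25

2.25


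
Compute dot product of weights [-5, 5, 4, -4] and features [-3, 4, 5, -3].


Element-wise products:
-5 * -3 = 15
5 * 4 = 20
4 * 5 = 20
-4 * -3 = 12
Sum = 15 + 20 + 20 + 12
= 67

67


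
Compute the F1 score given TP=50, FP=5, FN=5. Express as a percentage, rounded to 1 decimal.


Precision = TP / (TP + FP) = 50 / 55 = 0.9091
Recall = TP / (TP + FN) = 50 / 55 = 0.9091
F1 = 2 * P * R / (P + R)
= 2 * 0.9091 * 0.9091 / (0.9091 + 0.9091)
= 1.6529 / 1.8182
= 0.9091
As percentage: 90.9%

90.9


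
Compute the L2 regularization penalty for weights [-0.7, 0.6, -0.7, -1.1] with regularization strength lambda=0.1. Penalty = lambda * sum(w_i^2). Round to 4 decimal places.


Squaring each weight:
(-0.7)^2 = 0.49
0.6^2 = 0.36
(-0.7)^2 = 0.49
(-1.1)^2 = 1.21
Sum of squares = 2.55
Penalty = 0.1 * 2.55 = 0.2550

0.2550


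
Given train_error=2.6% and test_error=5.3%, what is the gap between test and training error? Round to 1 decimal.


Generalization gap = test_error - train_error
= 5.3 - 2.6
= 2.7%
A moderate gap.

2.7


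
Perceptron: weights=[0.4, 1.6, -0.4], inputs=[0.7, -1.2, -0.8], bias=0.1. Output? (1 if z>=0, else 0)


z = w . x + b
= 0.4*0.7 + 1.6*-1.2 + -0.4*-0.8 + 0.1
= 0.28 + -1.92 + 0.32 + 0.1
= -1.32 + 0.1
= -1.22
Since z = -1.22 < 0, output = 0

0


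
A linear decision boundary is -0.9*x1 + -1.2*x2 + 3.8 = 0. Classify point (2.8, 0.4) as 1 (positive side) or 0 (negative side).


Compute -0.9 * 2.8 + -1.2 * 0.4 + 3.8
= -2.52 + -0.48 + 3.8
= 0.8
Since 0.8 >= 0, the point is on the positive side.

1


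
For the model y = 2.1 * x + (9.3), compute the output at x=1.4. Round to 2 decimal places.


y = 2.1 * 1.4 + (9.3)
= 2.94 + (9.3)
= 12.24

12.24


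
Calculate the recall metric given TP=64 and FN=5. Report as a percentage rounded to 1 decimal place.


Recall = TP / (TP + FN) * 100
= 64 / (64 + 5)
= 64 / 69
= 0.9275
= 92.8%

92.8


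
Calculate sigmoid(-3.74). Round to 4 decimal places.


sigmoid(z) = 1 / (1 + exp(-z))
exp(-(-3.74)) = exp(3.74) = 42.098
1 + 42.098 = 43.098
1 / 43.098 = 0.0232

0.0232


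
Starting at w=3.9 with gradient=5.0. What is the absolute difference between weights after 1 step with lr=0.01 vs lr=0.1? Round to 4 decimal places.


With lr=0.01: w_new = 3.9 - 0.01 * 5.0 = 3.85
With lr=0.1: w_new = 3.9 - 0.1 * 5.0 = 3.4
Absolute difference = |3.85 - 3.4|
= 0.4500

0.4500


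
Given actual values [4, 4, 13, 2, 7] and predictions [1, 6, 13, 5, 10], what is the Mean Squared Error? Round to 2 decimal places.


Differences: [3, -2, 0, -3, -3]
Squared errors: [9, 4, 0, 9, 9]
Sum of squared errors = 31
MSE = 31 / 5 = 6.20

6.20


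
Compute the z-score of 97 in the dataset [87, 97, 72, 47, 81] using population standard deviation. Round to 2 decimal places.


Mean = (87 + 97 + 72 + 47 + 81) / 5 = 76.8
Variance = sum((x_i - mean)^2) / n = 288.16
Std = sqrt(288.16) = 16.9753
Z = (x - mean) / std
= (97 - 76.8) / 16.9753
= 20.2 / 16.9753
= 1.19

1.19


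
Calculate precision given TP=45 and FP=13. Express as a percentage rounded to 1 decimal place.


Precision = TP / (TP + FP) * 100
= 45 / (45 + 13)
= 45 / 58
= 0.7759
= 77.6%

77.6


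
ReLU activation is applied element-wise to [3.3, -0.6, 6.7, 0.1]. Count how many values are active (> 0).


ReLU(x) = max(0, x) for each element:
ReLU(3.3) = 3.3
ReLU(-0.6) = 0
ReLU(6.7) = 6.7
ReLU(0.1) = 0.1
Active neurons (>0): 3

3


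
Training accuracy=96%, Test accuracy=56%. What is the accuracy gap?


Gap = train_accuracy - test_accuracy
= 96 - 56
= 40%
This large gap strongly indicates overfitting.

40


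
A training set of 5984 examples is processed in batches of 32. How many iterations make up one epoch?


Iterations per epoch = dataset_size / batch_size
= 5984 / 32
= 187

187


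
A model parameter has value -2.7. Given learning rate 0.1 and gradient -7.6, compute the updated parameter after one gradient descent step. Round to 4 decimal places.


w_new = w_old - lr * gradient
= -2.7 - 0.1 * -7.6
= -2.7 - (-0.76)
= -1.9400

-1.9400


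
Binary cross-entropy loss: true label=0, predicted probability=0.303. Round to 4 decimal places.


For y=0: Loss = -log(1-p)
= -log(1 - 0.303)
= -log(0.697)
= -(-0.361)
= 0.3610

0.3610


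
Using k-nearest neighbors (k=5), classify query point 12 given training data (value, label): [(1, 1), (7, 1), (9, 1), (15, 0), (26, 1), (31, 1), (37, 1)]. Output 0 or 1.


Distances from query 12:
Point 15 (class 0): distance = 3
Point 9 (class 1): distance = 3
Point 7 (class 1): distance = 5
Point 1 (class 1): distance = 11
Point 26 (class 1): distance = 14
K=5 nearest neighbors: classes = [0, 1, 1, 1, 1]
Votes for class 1: 4 / 5
Majority vote => class 1

1


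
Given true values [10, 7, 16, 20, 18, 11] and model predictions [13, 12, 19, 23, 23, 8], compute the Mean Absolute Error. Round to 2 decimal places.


Absolute errors: [3, 5, 3, 3, 5, 3]
Sum of absolute errors = 22
MAE = 22 / 6 = 3.67

3.67


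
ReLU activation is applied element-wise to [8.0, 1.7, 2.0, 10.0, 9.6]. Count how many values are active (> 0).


ReLU(x) = max(0, x) for each element:
ReLU(8.0) = 8.0
ReLU(1.7) = 1.7
ReLU(2.0) = 2.0
ReLU(10.0) = 10.0
ReLU(9.6) = 9.6
Active neurons (>0): 5

5


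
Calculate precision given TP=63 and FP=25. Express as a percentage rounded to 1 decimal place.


Precision = TP / (TP + FP) * 100
= 63 / (63 + 25)
= 63 / 88
= 0.7159
= 71.6%

71.6


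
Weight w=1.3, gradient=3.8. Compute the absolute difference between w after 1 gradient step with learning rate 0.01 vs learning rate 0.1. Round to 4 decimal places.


With lr=0.01: w_new = 1.3 - 0.01 * 3.8 = 1.262
With lr=0.1: w_new = 1.3 - 0.1 * 3.8 = 0.92
Absolute difference = |1.262 - 0.92|
= 0.3420

0.3420


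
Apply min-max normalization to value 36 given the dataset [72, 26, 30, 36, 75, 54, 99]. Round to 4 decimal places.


Min = 26, Max = 99
Range = 99 - 26 = 73
Scaled = (x - min) / (max - min)
= (36 - 26) / 73
= 10 / 73
= 0.1370

0.1370


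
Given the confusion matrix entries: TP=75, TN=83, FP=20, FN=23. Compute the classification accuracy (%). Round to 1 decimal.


Accuracy = (TP + TN) / (TP + TN + FP + FN) * 100
= (75 + 83) / (75 + 83 + 20 + 23)
= 158 / 201
= 0.7861
= 78.6%

78.6


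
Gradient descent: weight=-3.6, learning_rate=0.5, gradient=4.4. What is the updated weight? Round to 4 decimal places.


w_new = w_old - lr * gradient
= -3.6 - 0.5 * 4.4
= -3.6 - (2.2)
= -5.8000

-5.8000


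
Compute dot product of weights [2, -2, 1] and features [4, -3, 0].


Element-wise products:
2 * 4 = 8
-2 * -3 = 6
1 * 0 = 0
Sum = 8 + 6 + 0
= 14

14


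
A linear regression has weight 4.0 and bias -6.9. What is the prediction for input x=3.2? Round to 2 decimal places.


y = 4.0 * 3.2 + (-6.9)
= 12.8 + (-6.9)
= 5.90

5.90


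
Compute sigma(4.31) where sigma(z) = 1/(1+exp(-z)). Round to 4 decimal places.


sigmoid(z) = 1 / (1 + exp(-z))
exp(-(4.31)) = exp(-4.31) = 0.0134
1 + 0.0134 = 1.0134
1 / 1.0134 = 0.9867

0.9867


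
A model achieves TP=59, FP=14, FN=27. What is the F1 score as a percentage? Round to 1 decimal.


Precision = TP / (TP + FP) = 59 / 73 = 0.8082
Recall = TP / (TP + FN) = 59 / 86 = 0.686
F1 = 2 * P * R / (P + R)
= 2 * 0.8082 * 0.686 / (0.8082 + 0.686)
= 1.109 / 1.4943
= 0.7421
As percentage: 74.2%

74.2


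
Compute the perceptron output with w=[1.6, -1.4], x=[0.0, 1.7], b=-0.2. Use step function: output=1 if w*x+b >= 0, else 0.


z = w . x + b
= 1.6*0.0 + -1.4*1.7 + -0.2
= 0.0 + -2.38 + -0.2
= -2.38 + -0.2
= -2.58
Since z = -2.58 < 0, output = 0

0


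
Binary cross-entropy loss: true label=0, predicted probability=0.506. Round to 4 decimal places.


For y=0: Loss = -log(1-p)
= -log(1 - 0.506)
= -log(0.494)
= -(-0.7052)
= 0.7052

0.7052


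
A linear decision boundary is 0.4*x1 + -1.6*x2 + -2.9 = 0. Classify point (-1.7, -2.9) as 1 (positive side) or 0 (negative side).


Compute 0.4 * -1.7 + -1.6 * -2.9 + -2.9
= -0.68 + 4.64 + -2.9
= 1.06
Since 1.06 >= 0, the point is on the positive side.

1


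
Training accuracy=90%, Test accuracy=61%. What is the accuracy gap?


Gap = train_accuracy - test_accuracy
= 90 - 61
= 29%
This large gap strongly indicates overfitting.

29


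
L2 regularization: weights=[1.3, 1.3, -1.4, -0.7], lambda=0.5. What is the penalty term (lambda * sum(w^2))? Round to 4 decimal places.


Squaring each weight:
1.3^2 = 1.69
1.3^2 = 1.69
(-1.4)^2 = 1.96
(-0.7)^2 = 0.49
Sum of squares = 5.83
Penalty = 0.5 * 5.83 = 2.9150

2.9150


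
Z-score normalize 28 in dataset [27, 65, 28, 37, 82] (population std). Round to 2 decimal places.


Mean = (27 + 65 + 28 + 37 + 82) / 5 = 47.8
Variance = sum((x_i - mean)^2) / n = 481.36
Std = sqrt(481.36) = 21.9399
Z = (x - mean) / std
= (28 - 47.8) / 21.9399
= -19.8 / 21.9399
= -0.90

-0.90


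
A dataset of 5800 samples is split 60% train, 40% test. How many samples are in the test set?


Train samples = 5800 * 60% = 3480
Test samples = 5800 - 3480
= 2320

2320


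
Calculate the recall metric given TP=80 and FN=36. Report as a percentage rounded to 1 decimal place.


Recall = TP / (TP + FN) * 100
= 80 / (80 + 36)
= 80 / 116
= 0.6897
= 69.0%

69.0


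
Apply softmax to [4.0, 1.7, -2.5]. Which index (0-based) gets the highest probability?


Softmax is a monotonic transformation, so it preserves the argmax.
We need to find the index of the maximum logit.
Index 0: 4.0
Index 1: 1.7
Index 2: -2.5
Maximum logit = 4.0 at index 0

0


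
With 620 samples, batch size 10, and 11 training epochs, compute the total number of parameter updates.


Iterations per epoch = 620 / 10 = 62
Total updates = iterations_per_epoch * epochs
= 62 * 11
= 682

682


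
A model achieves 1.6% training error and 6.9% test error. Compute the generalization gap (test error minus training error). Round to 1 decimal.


Generalization gap = test_error - train_error
= 6.9 - 1.6
= 5.3%
A moderate gap.

5.3


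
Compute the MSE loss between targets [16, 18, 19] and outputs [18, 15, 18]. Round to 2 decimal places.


Differences: [-2, 3, 1]
Squared errors: [4, 9, 1]
Sum of squared errors = 14
MSE = 14 / 3 = 4.67

4.67


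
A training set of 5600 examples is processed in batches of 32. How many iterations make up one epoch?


Iterations per epoch = dataset_size / batch_size
= 5600 / 32
= 175

175


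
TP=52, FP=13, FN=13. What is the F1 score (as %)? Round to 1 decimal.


Precision = TP / (TP + FP) = 52 / 65 = 0.8
Recall = TP / (TP + FN) = 52 / 65 = 0.8
F1 = 2 * P * R / (P + R)
= 2 * 0.8 * 0.8 / (0.8 + 0.8)
= 1.28 / 1.6
= 0.8
As percentage: 80.0%

80.0


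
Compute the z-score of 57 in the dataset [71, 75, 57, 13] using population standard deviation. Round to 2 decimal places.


Mean = (71 + 75 + 57 + 13) / 4 = 54.0
Variance = sum((x_i - mean)^2) / n = 605.0
Std = sqrt(605.0) = 24.5967
Z = (x - mean) / std
= (57 - 54.0) / 24.5967
= 3.0 / 24.5967
= 0.12

0.12


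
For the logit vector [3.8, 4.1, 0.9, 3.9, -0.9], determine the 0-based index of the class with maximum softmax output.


Softmax is a monotonic transformation, so it preserves the argmax.
We need to find the index of the maximum logit.
Index 0: 3.8
Index 1: 4.1
Index 2: 0.9
Index 3: 3.9
Index 4: -0.9
Maximum logit = 4.1 at index 1

1


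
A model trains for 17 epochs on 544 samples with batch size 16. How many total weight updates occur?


Iterations per epoch = 544 / 16 = 34
Total updates = iterations_per_epoch * epochs
= 34 * 17
= 578

578


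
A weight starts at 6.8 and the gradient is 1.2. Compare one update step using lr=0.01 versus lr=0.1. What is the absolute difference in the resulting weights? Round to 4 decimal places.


With lr=0.01: w_new = 6.8 - 0.01 * 1.2 = 6.788
With lr=0.1: w_new = 6.8 - 0.1 * 1.2 = 6.68
Absolute difference = |6.788 - 6.68|
= 0.1080

0.1080


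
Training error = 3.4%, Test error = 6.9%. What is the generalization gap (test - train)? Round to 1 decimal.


Generalization gap = test_error - train_error
= 6.9 - 3.4
= 3.5%
A moderate gap.

3.5


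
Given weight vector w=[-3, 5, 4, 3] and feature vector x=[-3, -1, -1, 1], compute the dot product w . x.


Element-wise products:
-3 * -3 = 9
5 * -1 = -5
4 * -1 = -4
3 * 1 = 3
Sum = 9 + -5 + -4 + 3
= 3

3


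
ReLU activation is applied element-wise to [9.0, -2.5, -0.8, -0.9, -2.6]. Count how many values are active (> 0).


ReLU(x) = max(0, x) for each element:
ReLU(9.0) = 9.0
ReLU(-2.5) = 0
ReLU(-0.8) = 0
ReLU(-0.9) = 0
ReLU(-2.6) = 0
Active neurons (>0): 1

1


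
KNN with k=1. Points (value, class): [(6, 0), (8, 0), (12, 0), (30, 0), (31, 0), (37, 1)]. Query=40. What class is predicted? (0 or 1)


Distances from query 40:
Point 37 (class 1): distance = 3
K=1 nearest neighbors: classes = [1]
Votes for class 1: 1 / 1
Majority vote => class 1

1


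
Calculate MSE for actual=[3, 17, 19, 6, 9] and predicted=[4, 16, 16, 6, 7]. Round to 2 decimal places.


Differences: [-1, 1, 3, 0, 2]
Squared errors: [1, 1, 9, 0, 4]
Sum of squared errors = 15
MSE = 15 / 5 = 3.00

3.00


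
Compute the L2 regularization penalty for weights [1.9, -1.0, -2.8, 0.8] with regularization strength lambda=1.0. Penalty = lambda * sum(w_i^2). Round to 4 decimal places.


Squaring each weight:
1.9^2 = 3.61
(-1.0)^2 = 1.0
(-2.8)^2 = 7.84
0.8^2 = 0.64
Sum of squares = 13.09
Penalty = 1.0 * 13.09 = 13.0900

13.0900


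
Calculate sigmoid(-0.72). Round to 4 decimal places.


sigmoid(z) = 1 / (1 + exp(-z))
exp(-(-0.72)) = exp(0.72) = 2.0544
1 + 2.0544 = 3.0544
1 / 3.0544 = 0.3274

0.3274


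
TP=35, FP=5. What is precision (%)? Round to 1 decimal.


Precision = TP / (TP + FP) * 100
= 35 / (35 + 5)
= 35 / 40
= 0.875
= 87.5%

87.5


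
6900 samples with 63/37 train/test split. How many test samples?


Train samples = 6900 * 63% = 4347
Test samples = 6900 - 4347
= 2553

2553


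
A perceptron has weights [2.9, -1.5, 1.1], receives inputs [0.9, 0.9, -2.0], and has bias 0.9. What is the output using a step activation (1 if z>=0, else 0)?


z = w . x + b
= 2.9*0.9 + -1.5*0.9 + 1.1*-2.0 + 0.9
= 2.61 + -1.35 + -2.2 + 0.9
= -0.94 + 0.9
= -0.04
Since z = -0.04 < 0, output = 0

0


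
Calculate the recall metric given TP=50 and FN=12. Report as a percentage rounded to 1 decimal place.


Recall = TP / (TP + FN) * 100
= 50 / (50 + 12)
= 50 / 62
= 0.8065
= 80.6%

80.6


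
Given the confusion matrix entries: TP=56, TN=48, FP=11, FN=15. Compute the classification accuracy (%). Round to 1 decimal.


Accuracy = (TP + TN) / (TP + TN + FP + FN) * 100
= (56 + 48) / (56 + 48 + 11 + 15)
= 104 / 130
= 0.8
= 80.0%

80.0


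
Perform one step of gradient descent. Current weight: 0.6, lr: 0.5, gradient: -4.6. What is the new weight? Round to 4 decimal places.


w_new = w_old - lr * gradient
= 0.6 - 0.5 * -4.6
= 0.6 - (-2.3)
= 2.9000

2.9000


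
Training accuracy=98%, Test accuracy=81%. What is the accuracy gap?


Gap = train_accuracy - test_accuracy
= 98 - 81
= 17%
This gap suggests the model is overfitting.

17


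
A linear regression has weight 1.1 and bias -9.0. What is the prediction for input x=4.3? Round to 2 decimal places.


y = 1.1 * 4.3 + (-9.0)
= 4.73 + (-9.0)
= -4.27

-4.27


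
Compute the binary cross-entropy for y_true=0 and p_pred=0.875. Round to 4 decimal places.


For y=0: Loss = -log(1-p)
= -log(1 - 0.875)
= -log(0.125)
= -(-2.0794)
= 2.0794

2.0794


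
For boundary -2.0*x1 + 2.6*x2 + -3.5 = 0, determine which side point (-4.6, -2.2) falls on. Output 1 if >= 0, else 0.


Compute -2.0 * -4.6 + 2.6 * -2.2 + -3.5
= 9.2 + -5.72 + -3.5
= -0.02
Since -0.02 < 0, the point is on the negative side.

0


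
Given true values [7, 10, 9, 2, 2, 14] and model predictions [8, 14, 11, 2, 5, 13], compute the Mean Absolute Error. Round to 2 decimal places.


Absolute errors: [1, 4, 2, 0, 3, 1]
Sum of absolute errors = 11
MAE = 11 / 6 = 1.83

1.83


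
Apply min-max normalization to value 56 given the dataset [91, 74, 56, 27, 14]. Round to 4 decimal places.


Min = 14, Max = 91
Range = 91 - 14 = 77
Scaled = (x - min) / (max - min)
= (56 - 14) / 77
= 42 / 77
= 0.5455

0.5455


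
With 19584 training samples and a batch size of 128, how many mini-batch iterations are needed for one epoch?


Iterations per epoch = dataset_size / batch_size
= 19584 / 128
= 153

153


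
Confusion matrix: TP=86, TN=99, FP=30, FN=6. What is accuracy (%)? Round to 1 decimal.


Accuracy = (TP + TN) / (TP + TN + FP + FN) * 100
= (86 + 99) / (86 + 99 + 30 + 6)
= 185 / 221
= 0.8371
= 83.7%

83.7


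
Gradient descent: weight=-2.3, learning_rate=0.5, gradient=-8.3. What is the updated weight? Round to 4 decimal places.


w_new = w_old - lr * gradient
= -2.3 - 0.5 * -8.3
= -2.3 - (-4.15)
= 1.8500

1.8500


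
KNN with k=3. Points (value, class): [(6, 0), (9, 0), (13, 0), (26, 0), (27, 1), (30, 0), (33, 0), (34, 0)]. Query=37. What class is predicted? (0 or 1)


Distances from query 37:
Point 34 (class 0): distance = 3
Point 33 (class 0): distance = 4
Point 30 (class 0): distance = 7
K=3 nearest neighbors: classes = [0, 0, 0]
Votes for class 1: 0 / 3
Majority vote => class 0

0


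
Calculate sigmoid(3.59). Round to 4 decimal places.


sigmoid(z) = 1 / (1 + exp(-z))
exp(-(3.59)) = exp(-3.59) = 0.0276
1 + 0.0276 = 1.0276
1 / 1.0276 = 0.9731

0.9731


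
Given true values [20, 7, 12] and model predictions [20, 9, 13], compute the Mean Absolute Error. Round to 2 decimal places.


Absolute errors: [0, 2, 1]
Sum of absolute errors = 3
MAE = 3 / 3 = 1.00

1.00


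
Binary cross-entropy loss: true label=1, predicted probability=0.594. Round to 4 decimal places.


For y=1: Loss = -log(p)
= -log(0.594)
= -(-0.5209)
= 0.5209

0.5209


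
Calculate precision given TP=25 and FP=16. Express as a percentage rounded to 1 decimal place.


Precision = TP / (TP + FP) * 100
= 25 / (25 + 16)
= 25 / 41
= 0.6098
= 61.0%

61.0


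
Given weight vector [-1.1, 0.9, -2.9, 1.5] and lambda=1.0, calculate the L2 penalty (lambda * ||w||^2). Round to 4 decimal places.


Squaring each weight:
(-1.1)^2 = 1.21
0.9^2 = 0.81
(-2.9)^2 = 8.41
1.5^2 = 2.25
Sum of squares = 12.68
Penalty = 1.0 * 12.68 = 12.6800

12.6800


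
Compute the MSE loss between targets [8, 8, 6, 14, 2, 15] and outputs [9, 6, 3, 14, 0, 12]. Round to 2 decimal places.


Differences: [-1, 2, 3, 0, 2, 3]
Squared errors: [1, 4, 9, 0, 4, 9]
Sum of squared errors = 27
MSE = 27 / 6 = 4.50

4.50


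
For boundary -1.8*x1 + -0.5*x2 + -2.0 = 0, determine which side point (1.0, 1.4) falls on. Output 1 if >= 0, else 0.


Compute -1.8 * 1.0 + -0.5 * 1.4 + -2.0
= -1.8 + -0.7 + -2.0
= -4.5
Since -4.5 < 0, the point is on the negative side.

0


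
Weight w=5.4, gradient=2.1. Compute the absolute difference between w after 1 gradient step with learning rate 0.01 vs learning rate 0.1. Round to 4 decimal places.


With lr=0.01: w_new = 5.4 - 0.01 * 2.1 = 5.379
With lr=0.1: w_new = 5.4 - 0.1 * 2.1 = 5.19
Absolute difference = |5.379 - 5.19|
= 0.1890

0.1890


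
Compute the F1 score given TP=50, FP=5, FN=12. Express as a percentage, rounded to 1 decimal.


Precision = TP / (TP + FP) = 50 / 55 = 0.9091
Recall = TP / (TP + FN) = 50 / 62 = 0.8065
F1 = 2 * P * R / (P + R)
= 2 * 0.9091 * 0.8065 / (0.9091 + 0.8065)
= 1.4663 / 1.7155
= 0.8547
As percentage: 85.5%

85.5


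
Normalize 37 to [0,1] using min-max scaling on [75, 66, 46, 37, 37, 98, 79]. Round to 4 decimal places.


Min = 37, Max = 98
Range = 98 - 37 = 61
Scaled = (x - min) / (max - min)
= (37 - 37) / 61
= 0 / 61
= 0.0000

0.0000


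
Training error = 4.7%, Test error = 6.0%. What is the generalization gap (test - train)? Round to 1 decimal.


Generalization gap = test_error - train_error
= 6.0 - 4.7
= 1.3%
A small gap suggests good generalization.

1.3


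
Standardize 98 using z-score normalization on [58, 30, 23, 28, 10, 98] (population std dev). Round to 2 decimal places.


Mean = (58 + 30 + 23 + 28 + 10 + 98) / 6 = 41.1667
Variance = sum((x_i - mean)^2) / n = 852.1389
Std = sqrt(852.1389) = 29.1914
Z = (x - mean) / std
= (98 - 41.1667) / 29.1914
= 56.8333 / 29.1914
= 1.95

1.95


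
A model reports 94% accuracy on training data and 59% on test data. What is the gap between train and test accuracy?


Gap = train_accuracy - test_accuracy
= 94 - 59
= 35%
This large gap strongly indicates overfitting.

35


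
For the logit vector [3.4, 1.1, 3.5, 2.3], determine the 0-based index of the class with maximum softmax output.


Softmax is a monotonic transformation, so it preserves the argmax.
We need to find the index of the maximum logit.
Index 0: 3.4
Index 1: 1.1
Index 2: 3.5
Index 3: 2.3
Maximum logit = 3.5 at index 2

2


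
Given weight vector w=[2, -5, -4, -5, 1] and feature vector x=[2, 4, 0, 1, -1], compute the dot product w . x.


Element-wise products:
2 * 2 = 4
-5 * 4 = -20
-4 * 0 = 0
-5 * 1 = -5
1 * -1 = -1
Sum = 4 + -20 + 0 + -5 + -1
= -22

-22


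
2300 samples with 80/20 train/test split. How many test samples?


Train samples = 2300 * 80% = 1840
Test samples = 2300 - 1840
= 460

460


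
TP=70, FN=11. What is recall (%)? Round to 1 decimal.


Recall = TP / (TP + FN) * 100
= 70 / (70 + 11)
= 70 / 81
= 0.8642
= 86.4%

86.4


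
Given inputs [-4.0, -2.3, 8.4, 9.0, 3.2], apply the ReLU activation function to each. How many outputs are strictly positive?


ReLU(x) = max(0, x) for each element:
ReLU(-4.0) = 0
ReLU(-2.3) = 0
ReLU(8.4) = 8.4
ReLU(9.0) = 9.0
ReLU(3.2) = 3.2
Active neurons (>0): 3

3


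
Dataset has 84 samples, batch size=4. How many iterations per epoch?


Iterations per epoch = dataset_size / batch_size
= 84 / 4
= 21

21


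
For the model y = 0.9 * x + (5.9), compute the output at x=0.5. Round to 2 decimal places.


y = 0.9 * 0.5 + (5.9)
= 0.45 + (5.9)
= 6.35

6.35


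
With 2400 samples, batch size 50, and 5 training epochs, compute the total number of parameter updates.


Iterations per epoch = 2400 / 50 = 48
Total updates = iterations_per_epoch * epochs
= 48 * 5
= 240

240


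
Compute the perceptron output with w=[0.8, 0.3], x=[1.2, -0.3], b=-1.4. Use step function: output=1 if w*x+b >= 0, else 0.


z = w . x + b
= 0.8*1.2 + 0.3*-0.3 + -1.4
= 0.96 + -0.09 + -1.4
= 0.87 + -1.4
= -0.53
Since z = -0.53 < 0, output = 0

0


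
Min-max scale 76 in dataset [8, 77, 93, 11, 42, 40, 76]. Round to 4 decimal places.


Min = 8, Max = 93
Range = 93 - 8 = 85
Scaled = (x - min) / (max - min)
= (76 - 8) / 85
= 68 / 85
= 0.8000

0.8000


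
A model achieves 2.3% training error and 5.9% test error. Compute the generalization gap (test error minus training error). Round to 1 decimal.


Generalization gap = test_error - train_error
= 5.9 - 2.3
= 3.6%
A moderate gap.

3.6


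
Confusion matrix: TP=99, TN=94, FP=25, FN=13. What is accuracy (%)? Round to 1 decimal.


Accuracy = (TP + TN) / (TP + TN + FP + FN) * 100
= (99 + 94) / (99 + 94 + 25 + 13)
= 193 / 231
= 0.8355
= 83.5%

83.5


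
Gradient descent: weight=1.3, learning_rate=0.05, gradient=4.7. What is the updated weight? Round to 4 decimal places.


w_new = w_old - lr * gradient
= 1.3 - 0.05 * 4.7
= 1.3 - (0.235)
= 1.0650

1.0650


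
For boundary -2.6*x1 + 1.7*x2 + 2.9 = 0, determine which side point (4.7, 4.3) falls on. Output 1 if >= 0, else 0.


Compute -2.6 * 4.7 + 1.7 * 4.3 + 2.9
= -12.22 + 7.31 + 2.9
= -2.01
Since -2.01 < 0, the point is on the negative side.

0


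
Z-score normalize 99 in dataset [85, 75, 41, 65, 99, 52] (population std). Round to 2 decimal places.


Mean = (85 + 75 + 41 + 65 + 99 + 52) / 6 = 69.5
Variance = sum((x_i - mean)^2) / n = 379.9167
Std = sqrt(379.9167) = 19.4915
Z = (x - mean) / std
= (99 - 69.5) / 19.4915
= 29.5 / 19.4915
= 1.51

1.51


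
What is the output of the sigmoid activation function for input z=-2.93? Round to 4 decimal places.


sigmoid(z) = 1 / (1 + exp(-z))
exp(-(-2.93)) = exp(2.93) = 18.7276
1 + 18.7276 = 19.7276
1 / 19.7276 = 0.0507

0.0507


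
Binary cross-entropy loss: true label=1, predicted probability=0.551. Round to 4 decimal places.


For y=1: Loss = -log(p)
= -log(0.551)
= -(-0.596)
= 0.5960

0.5960


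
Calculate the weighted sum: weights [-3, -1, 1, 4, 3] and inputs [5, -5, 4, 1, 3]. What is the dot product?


Element-wise products:
-3 * 5 = -15
-1 * -5 = 5
1 * 4 = 4
4 * 1 = 4
3 * 3 = 9
Sum = -15 + 5 + 4 + 4 + 9
= 7

7


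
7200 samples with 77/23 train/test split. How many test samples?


Train samples = 7200 * 77% = 5544
Test samples = 7200 - 5544
= 1656

1656


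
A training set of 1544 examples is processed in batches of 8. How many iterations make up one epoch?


Iterations per epoch = dataset_size / batch_size
= 1544 / 8
= 193

193


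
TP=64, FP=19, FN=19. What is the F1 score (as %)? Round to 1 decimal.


Precision = TP / (TP + FP) = 64 / 83 = 0.7711
Recall = TP / (TP + FN) = 64 / 83 = 0.7711
F1 = 2 * P * R / (P + R)
= 2 * 0.7711 * 0.7711 / (0.7711 + 0.7711)
= 1.1891 / 1.5422
= 0.7711
As percentage: 77.1%

77.1


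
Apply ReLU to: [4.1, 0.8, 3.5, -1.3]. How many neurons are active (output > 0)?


ReLU(x) = max(0, x) for each element:
ReLU(4.1) = 4.1
ReLU(0.8) = 0.8
ReLU(3.5) = 3.5
ReLU(-1.3) = 0
Active neurons (>0): 3

3


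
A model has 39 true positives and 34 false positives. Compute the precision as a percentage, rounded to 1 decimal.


Precision = TP / (TP + FP) * 100
= 39 / (39 + 34)
= 39 / 73
= 0.5342
= 53.4%

53.4


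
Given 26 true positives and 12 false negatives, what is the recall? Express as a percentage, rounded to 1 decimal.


Recall = TP / (TP + FN) * 100
= 26 / (26 + 12)
= 26 / 38
= 0.6842
= 68.4%

68.4


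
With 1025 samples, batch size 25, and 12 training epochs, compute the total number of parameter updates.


Iterations per epoch = 1025 / 25 = 41
Total updates = iterations_per_epoch * epochs
= 41 * 12
= 492

492


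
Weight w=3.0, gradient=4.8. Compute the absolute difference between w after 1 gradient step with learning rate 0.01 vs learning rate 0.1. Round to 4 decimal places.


With lr=0.01: w_new = 3.0 - 0.01 * 4.8 = 2.952
With lr=0.1: w_new = 3.0 - 0.1 * 4.8 = 2.52
Absolute difference = |2.952 - 2.52|
= 0.4320

0.4320
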